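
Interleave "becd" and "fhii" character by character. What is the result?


Interleaving "becd" and "fhii":
  Position 0: 'b' from first, 'f' from second => "bf"
  Position 1: 'e' from first, 'h' from second => "eh"
  Position 2: 'c' from first, 'i' from second => "ci"
  Position 3: 'd' from first, 'i' from second => "di"
Result: bfehcidi

bfehcidi


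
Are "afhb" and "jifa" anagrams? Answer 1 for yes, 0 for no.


Strings: "afhb", "jifa"
Sorted first:  abfh
Sorted second: afij
Differ at position 1: 'b' vs 'f' => not anagrams

0


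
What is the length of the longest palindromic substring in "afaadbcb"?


Input: "afaadbcb"
Checking substrings for palindromes:
  [0:3] "afa" (len 3) => palindrome
  [5:8] "bcb" (len 3) => palindrome
  [2:4] "aa" (len 2) => palindrome
Longest palindromic substring: "afa" with length 3

3


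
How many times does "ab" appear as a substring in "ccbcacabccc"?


Searching for "ab" in "ccbcacabccc"
Scanning each position:
  Position 0: "cc" => no
  Position 1: "cb" => no
  Position 2: "bc" => no
  Position 3: "ca" => no
  Position 4: "ac" => no
  Position 5: "ca" => no
  Position 6: "ab" => MATCH
  Position 7: "bc" => no
  Position 8: "cc" => no
  Position 9: "cc" => no
Total occurrences: 1

1


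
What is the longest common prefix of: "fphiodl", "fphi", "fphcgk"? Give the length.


Words: fphiodl, fphi, fphcgk
  Position 0: all 'f' => match
  Position 1: all 'p' => match
  Position 2: all 'h' => match
  Position 3: ('i', 'i', 'c') => mismatch, stop
LCP = "fph" (length 3)

3


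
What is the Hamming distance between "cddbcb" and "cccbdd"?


Comparing "cddbcb" and "cccbdd" position by position:
  Position 0: 'c' vs 'c' => same
  Position 1: 'd' vs 'c' => differ
  Position 2: 'd' vs 'c' => differ
  Position 3: 'b' vs 'b' => same
  Position 4: 'c' vs 'd' => differ
  Position 5: 'b' vs 'd' => differ
Total differences (Hamming distance): 4

4


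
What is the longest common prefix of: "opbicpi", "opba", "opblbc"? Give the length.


Words: opbicpi, opba, opblbc
  Position 0: all 'o' => match
  Position 1: all 'p' => match
  Position 2: all 'b' => match
  Position 3: ('i', 'a', 'l') => mismatch, stop
LCP = "opb" (length 3)

3


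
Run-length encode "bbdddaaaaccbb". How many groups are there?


Input: bbdddaaaaccbb
Scanning for consecutive runs:
  Group 1: 'b' x 2 (positions 0-1)
  Group 2: 'd' x 3 (positions 2-4)
  Group 3: 'a' x 4 (positions 5-8)
  Group 4: 'c' x 2 (positions 9-10)
  Group 5: 'b' x 2 (positions 11-12)
Total groups: 5

5


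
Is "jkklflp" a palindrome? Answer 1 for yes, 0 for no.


Input: jkklflp
Reversed: plflkkj
  Compare pos 0 ('j') with pos 6 ('p'): MISMATCH
  Compare pos 1 ('k') with pos 5 ('l'): MISMATCH
  Compare pos 2 ('k') with pos 4 ('f'): MISMATCH
Result: not a palindrome

0


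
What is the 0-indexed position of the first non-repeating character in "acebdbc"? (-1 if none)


Input: acebdbc
Character frequencies:
  'a': 1
  'b': 2
  'c': 2
  'd': 1
  'e': 1
Scanning left to right for freq == 1:
  Position 0 ('a'): unique! => answer = 0

0


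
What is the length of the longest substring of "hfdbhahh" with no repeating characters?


Input: "hfdbhahh"
Sliding window (track last position of each char):
  Position 0 ('h'): window [0,0] length 1 -- new best
  Position 1 ('f'): window [0,1] length 2 -- new best
  Position 2 ('d'): window [0,2] length 3 -- new best
  Position 3 ('b'): window [0,3] length 4 -- new best
  Position 4 ('h'): repeat (last at 0), move window start to 1
  Position 4 ('h'): window [1,4] length 4
  Position 5 ('a'): window [1,5] length 5 -- new best
  Position 6 ('h'): repeat (last at 4), move window start to 5
  Position 6 ('h'): window [5,6] length 2
  Position 7 ('h'): repeat (last at 6), move window start to 7
  Position 7 ('h'): window [7,7] length 1
Longest substring with no repeats: "fdbha" with length 5

5


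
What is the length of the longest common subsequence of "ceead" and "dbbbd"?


LCS of "ceead" and "dbbbd"
DP table:
           d    b    b    b    d
      0    0    0    0    0    0
  c   0    0    0    0    0    0
  e   0    0    0    0    0    0
  e   0    0    0    0    0    0
  a   0    0    0    0    0    0
  d   0    1    1    1    1    1
LCS length = dp[5][5] = 1

1


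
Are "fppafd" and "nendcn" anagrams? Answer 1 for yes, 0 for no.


Strings: "fppafd", "nendcn"
Sorted first:  adffpp
Sorted second: cdennn
Differ at position 0: 'a' vs 'c' => not anagrams

0


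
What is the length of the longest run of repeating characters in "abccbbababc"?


Input: "abccbbababc"
Scanning for longest run:
  Position 1 ('b'): new char, reset run to 1
  Position 2 ('c'): new char, reset run to 1
  Position 3 ('c'): continues run of 'c', length=2
  Position 4 ('b'): new char, reset run to 1
  Position 5 ('b'): continues run of 'b', length=2
  Position 6 ('a'): new char, reset run to 1
  Position 7 ('b'): new char, reset run to 1
  Position 8 ('a'): new char, reset run to 1
  Position 9 ('b'): new char, reset run to 1
  Position 10 ('c'): new char, reset run to 1
Longest run: 'c' with length 2

2


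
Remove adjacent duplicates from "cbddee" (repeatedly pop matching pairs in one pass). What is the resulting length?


Input: cbddee
Stack-based adjacent duplicate removal:
  Read 'c': push. Stack: c
  Read 'b': push. Stack: cb
  Read 'd': push. Stack: cbd
  Read 'd': matches stack top 'd' => pop. Stack: cb
  Read 'e': push. Stack: cbe
  Read 'e': matches stack top 'e' => pop. Stack: cb
Final stack: "cb" (length 2)

2


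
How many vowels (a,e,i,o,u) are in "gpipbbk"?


Input: gpipbbk
Checking each character:
  'g' at position 0: consonant
  'p' at position 1: consonant
  'i' at position 2: vowel (running total: 1)
  'p' at position 3: consonant
  'b' at position 4: consonant
  'b' at position 5: consonant
  'k' at position 6: consonant
Total vowels: 1

1


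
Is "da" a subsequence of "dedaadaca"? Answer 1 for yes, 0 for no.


Check if "da" is a subsequence of "dedaadaca"
Greedy scan:
  Position 0 ('d'): matches sub[0] = 'd'
  Position 1 ('e'): no match needed
  Position 2 ('d'): no match needed
  Position 3 ('a'): matches sub[1] = 'a'
  Position 4 ('a'): no match needed
  Position 5 ('d'): no match needed
  Position 6 ('a'): no match needed
  Position 7 ('c'): no match needed
  Position 8 ('a'): no match needed
All 2 characters matched => is a subsequence

1


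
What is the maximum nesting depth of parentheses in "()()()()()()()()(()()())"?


Input: "()()()()()()()()(()()())"
Tracking depth:
  Position 0 '(': depth becomes 1
  Position 1 ')': depth becomes 0
  Position 2 '(': depth becomes 1
  Position 3 ')': depth becomes 0
  Position 4 '(': depth becomes 1
  Position 5 ')': depth becomes 0
  Position 6 '(': depth becomes 1
  Position 7 ')': depth becomes 0
  Position 8 '(': depth becomes 1
  Position 9 ')': depth becomes 0
  Position 10 '(': depth becomes 1
  Position 11 ')': depth becomes 0
  Position 12 '(': depth becomes 1
  Position 13 ')': depth becomes 0
  Position 14 '(': depth becomes 1
  Position 15 ')': depth becomes 0
  Position 16 '(': depth becomes 1
  Position 17 '(': depth becomes 2
  Position 18 ')': depth becomes 1
  Position 19 '(': depth becomes 2
  Position 20 ')': depth becomes 1
  Position 21 '(': depth becomes 2
  Position 22 ')': depth becomes 1
  Position 23 ')': depth becomes 0
Maximum depth reached: 2

2


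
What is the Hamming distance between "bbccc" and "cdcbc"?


Comparing "bbccc" and "cdcbc" position by position:
  Position 0: 'b' vs 'c' => differ
  Position 1: 'b' vs 'd' => differ
  Position 2: 'c' vs 'c' => same
  Position 3: 'c' vs 'b' => differ
  Position 4: 'c' vs 'c' => same
Total differences (Hamming distance): 3

3


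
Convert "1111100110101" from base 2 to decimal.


Input: "1111100110101" in base 2
Positional expansion:
  Digit '1' (value 1) x 2^12 = 4096
  Digit '1' (value 1) x 2^11 = 2048
  Digit '1' (value 1) x 2^10 = 1024
  Digit '1' (value 1) x 2^9 = 512
  Digit '1' (value 1) x 2^8 = 256
  Digit '0' (value 0) x 2^7 = 0
  Digit '0' (value 0) x 2^6 = 0
  Digit '1' (value 1) x 2^5 = 32
  Digit '1' (value 1) x 2^4 = 16
  Digit '0' (value 0) x 2^3 = 0
  Digit '1' (value 1) x 2^2 = 4
  Digit '0' (value 0) x 2^1 = 0
  Digit '1' (value 1) x 2^0 = 1
Sum = 7989

7989


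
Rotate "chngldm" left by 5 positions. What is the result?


Input: "chngldm", rotate left by 5
First 5 characters: "chngl"
Remaining characters: "dm"
Concatenate remaining + first: "dm" + "chngl" = "dmchngl"

dmchngl


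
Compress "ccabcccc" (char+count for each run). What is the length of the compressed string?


Input: ccabcccc
Runs:
  'c' x 2 => "c2"
  'a' x 1 => "a1"
  'b' x 1 => "b1"
  'c' x 4 => "c4"
Compressed: "c2a1b1c4"
Compressed length: 8

8


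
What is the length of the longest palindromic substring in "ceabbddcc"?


Input: "ceabbddcc"
Checking substrings for palindromes:
  [3:5] "bb" (len 2) => palindrome
  [5:7] "dd" (len 2) => palindrome
  [7:9] "cc" (len 2) => palindrome
Longest palindromic substring: "bb" with length 2

2


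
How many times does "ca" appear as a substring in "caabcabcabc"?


Searching for "ca" in "caabcabcabc"
Scanning each position:
  Position 0: "ca" => MATCH
  Position 1: "aa" => no
  Position 2: "ab" => no
  Position 3: "bc" => no
  Position 4: "ca" => MATCH
  Position 5: "ab" => no
  Position 6: "bc" => no
  Position 7: "ca" => MATCH
  Position 8: "ab" => no
  Position 9: "bc" => no
Total occurrences: 3

3


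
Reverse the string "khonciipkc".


Input: khonciipkc
Reading characters right to left:
  Position 9: 'c'
  Position 8: 'k'
  Position 7: 'p'
  Position 6: 'i'
  Position 5: 'i'
  Position 4: 'c'
  Position 3: 'n'
  Position 2: 'o'
  Position 1: 'h'
  Position 0: 'k'
Reversed: ckpiicnohk

ckpiicnohk


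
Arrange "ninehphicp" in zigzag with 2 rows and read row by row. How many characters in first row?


Zigzag "ninehphicp" into 2 rows:
Placing characters:
  'n' => row 0
  'i' => row 1
  'n' => row 0
  'e' => row 1
  'h' => row 0
  'p' => row 1
  'h' => row 0
  'i' => row 1
  'c' => row 0
  'p' => row 1
Rows:
  Row 0: "nnhhc"
  Row 1: "iepip"
First row length: 5

5


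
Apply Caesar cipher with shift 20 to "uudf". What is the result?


Caesar cipher: shift "uudf" by 20
  'u' (pos 20) + 20 = pos 14 = 'o'
  'u' (pos 20) + 20 = pos 14 = 'o'
  'd' (pos 3) + 20 = pos 23 = 'x'
  'f' (pos 5) + 20 = pos 25 = 'z'
Result: ooxz

ooxz


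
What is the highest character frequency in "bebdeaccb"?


Input: bebdeaccb
Character counts:
  'a': 1
  'b': 3
  'c': 2
  'd': 1
  'e': 2
Maximum frequency: 3

3


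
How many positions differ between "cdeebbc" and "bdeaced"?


Comparing "cdeebbc" and "bdeaced" position by position:
  Position 0: 'c' vs 'b' => DIFFER
  Position 1: 'd' vs 'd' => same
  Position 2: 'e' vs 'e' => same
  Position 3: 'e' vs 'a' => DIFFER
  Position 4: 'b' vs 'c' => DIFFER
  Position 5: 'b' vs 'e' => DIFFER
  Position 6: 'c' vs 'd' => DIFFER
Positions that differ: 5

5


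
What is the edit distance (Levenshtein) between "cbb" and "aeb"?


Computing edit distance: "cbb" -> "aeb"
DP table:
           a    e    b
      0    1    2    3
  c   1    1    2    3
  b   2    2    2    2
  b   3    3    3    2
Edit distance = dp[3][3] = 2

2


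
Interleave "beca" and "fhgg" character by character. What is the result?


Interleaving "beca" and "fhgg":
  Position 0: 'b' from first, 'f' from second => "bf"
  Position 1: 'e' from first, 'h' from second => "eh"
  Position 2: 'c' from first, 'g' from second => "cg"
  Position 3: 'a' from first, 'g' from second => "ag"
Result: bfehcgag

bfehcgag


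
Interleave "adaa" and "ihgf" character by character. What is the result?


Interleaving "adaa" and "ihgf":
  Position 0: 'a' from first, 'i' from second => "ai"
  Position 1: 'd' from first, 'h' from second => "dh"
  Position 2: 'a' from first, 'g' from second => "ag"
  Position 3: 'a' from first, 'f' from second => "af"
Result: aidhagaf

aidhagaf


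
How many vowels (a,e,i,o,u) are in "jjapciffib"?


Input: jjapciffib
Checking each character:
  'j' at position 0: consonant
  'j' at position 1: consonant
  'a' at position 2: vowel (running total: 1)
  'p' at position 3: consonant
  'c' at position 4: consonant
  'i' at position 5: vowel (running total: 2)
  'f' at position 6: consonant
  'f' at position 7: consonant
  'i' at position 8: vowel (running total: 3)
  'b' at position 9: consonant
Total vowels: 3

3


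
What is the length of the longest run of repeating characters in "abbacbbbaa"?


Input: "abbacbbbaa"
Scanning for longest run:
  Position 1 ('b'): new char, reset run to 1
  Position 2 ('b'): continues run of 'b', length=2
  Position 3 ('a'): new char, reset run to 1
  Position 4 ('c'): new char, reset run to 1
  Position 5 ('b'): new char, reset run to 1
  Position 6 ('b'): continues run of 'b', length=2
  Position 7 ('b'): continues run of 'b', length=3
  Position 8 ('a'): new char, reset run to 1
  Position 9 ('a'): continues run of 'a', length=2
Longest run: 'b' with length 3

3


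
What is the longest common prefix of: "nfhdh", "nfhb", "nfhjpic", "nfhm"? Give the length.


Words: nfhdh, nfhb, nfhjpic, nfhm
  Position 0: all 'n' => match
  Position 1: all 'f' => match
  Position 2: all 'h' => match
  Position 3: ('d', 'b', 'j', 'm') => mismatch, stop
LCP = "nfh" (length 3)

3


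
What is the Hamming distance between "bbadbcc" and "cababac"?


Comparing "bbadbcc" and "cababac" position by position:
  Position 0: 'b' vs 'c' => differ
  Position 1: 'b' vs 'a' => differ
  Position 2: 'a' vs 'b' => differ
  Position 3: 'd' vs 'a' => differ
  Position 4: 'b' vs 'b' => same
  Position 5: 'c' vs 'a' => differ
  Position 6: 'c' vs 'c' => same
Total differences (Hamming distance): 5

5


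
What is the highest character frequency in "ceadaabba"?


Input: ceadaabba
Character counts:
  'a': 4
  'b': 2
  'c': 1
  'd': 1
  'e': 1
Maximum frequency: 4

4


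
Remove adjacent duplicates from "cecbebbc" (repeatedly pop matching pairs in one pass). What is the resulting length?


Input: cecbebbc
Stack-based adjacent duplicate removal:
  Read 'c': push. Stack: c
  Read 'e': push. Stack: ce
  Read 'c': push. Stack: cec
  Read 'b': push. Stack: cecb
  Read 'e': push. Stack: cecbe
  Read 'b': push. Stack: cecbeb
  Read 'b': matches stack top 'b' => pop. Stack: cecbe
  Read 'c': push. Stack: cecbec
Final stack: "cecbec" (length 6)

6


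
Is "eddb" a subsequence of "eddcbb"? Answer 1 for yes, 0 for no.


Check if "eddb" is a subsequence of "eddcbb"
Greedy scan:
  Position 0 ('e'): matches sub[0] = 'e'
  Position 1 ('d'): matches sub[1] = 'd'
  Position 2 ('d'): matches sub[2] = 'd'
  Position 3 ('c'): no match needed
  Position 4 ('b'): matches sub[3] = 'b'
  Position 5 ('b'): no match needed
All 4 characters matched => is a subsequence

1


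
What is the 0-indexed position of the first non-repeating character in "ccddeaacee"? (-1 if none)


Input: ccddeaacee
Character frequencies:
  'a': 2
  'c': 3
  'd': 2
  'e': 3
Scanning left to right for freq == 1:
  Position 0 ('c'): freq=3, skip
  Position 1 ('c'): freq=3, skip
  Position 2 ('d'): freq=2, skip
  Position 3 ('d'): freq=2, skip
  Position 4 ('e'): freq=3, skip
  Position 5 ('a'): freq=2, skip
  Position 6 ('a'): freq=2, skip
  Position 7 ('c'): freq=3, skip
  Position 8 ('e'): freq=3, skip
  Position 9 ('e'): freq=3, skip
  No unique character found => answer = -1

-1


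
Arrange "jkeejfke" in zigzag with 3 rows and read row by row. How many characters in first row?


Zigzag "jkeejfke" into 3 rows:
Placing characters:
  'j' => row 0
  'k' => row 1
  'e' => row 2
  'e' => row 1
  'j' => row 0
  'f' => row 1
  'k' => row 2
  'e' => row 1
Rows:
  Row 0: "jj"
  Row 1: "kefe"
  Row 2: "ek"
First row length: 2

2


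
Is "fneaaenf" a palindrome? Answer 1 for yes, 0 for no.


Input: fneaaenf
Reversed: fneaaenf
  Compare pos 0 ('f') with pos 7 ('f'): match
  Compare pos 1 ('n') with pos 6 ('n'): match
  Compare pos 2 ('e') with pos 5 ('e'): match
  Compare pos 3 ('a') with pos 4 ('a'): match
Result: palindrome

1


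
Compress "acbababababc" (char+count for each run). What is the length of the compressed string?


Input: acbababababc
Runs:
  'a' x 1 => "a1"
  'c' x 1 => "c1"
  'b' x 1 => "b1"
  'a' x 1 => "a1"
  'b' x 1 => "b1"
  'a' x 1 => "a1"
  'b' x 1 => "b1"
  'a' x 1 => "a1"
  'b' x 1 => "b1"
  'a' x 1 => "a1"
  'b' x 1 => "b1"
  'c' x 1 => "c1"
Compressed: "a1c1b1a1b1a1b1a1b1a1b1c1"
Compressed length: 24

24


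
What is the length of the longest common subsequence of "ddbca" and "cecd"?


LCS of "ddbca" and "cecd"
DP table:
           c    e    c    d
      0    0    0    0    0
  d   0    0    0    0    1
  d   0    0    0    0    1
  b   0    0    0    0    1
  c   0    1    1    1    1
  a   0    1    1    1    1
LCS length = dp[5][4] = 1

1


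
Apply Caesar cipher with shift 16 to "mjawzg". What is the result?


Caesar cipher: shift "mjawzg" by 16
  'm' (pos 12) + 16 = pos 2 = 'c'
  'j' (pos 9) + 16 = pos 25 = 'z'
  'a' (pos 0) + 16 = pos 16 = 'q'
  'w' (pos 22) + 16 = pos 12 = 'm'
  'z' (pos 25) + 16 = pos 15 = 'p'
  'g' (pos 6) + 16 = pos 22 = 'w'
Result: czqmpw

czqmpw


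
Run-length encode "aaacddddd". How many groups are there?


Input: aaacddddd
Scanning for consecutive runs:
  Group 1: 'a' x 3 (positions 0-2)
  Group 2: 'c' x 1 (positions 3-3)
  Group 3: 'd' x 5 (positions 4-8)
Total groups: 3

3


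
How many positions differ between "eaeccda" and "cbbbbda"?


Comparing "eaeccda" and "cbbbbda" position by position:
  Position 0: 'e' vs 'c' => DIFFER
  Position 1: 'a' vs 'b' => DIFFER
  Position 2: 'e' vs 'b' => DIFFER
  Position 3: 'c' vs 'b' => DIFFER
  Position 4: 'c' vs 'b' => DIFFER
  Position 5: 'd' vs 'd' => same
  Position 6: 'a' vs 'a' => same
Positions that differ: 5

5


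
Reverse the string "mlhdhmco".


Input: mlhdhmco
Reading characters right to left:
  Position 7: 'o'
  Position 6: 'c'
  Position 5: 'm'
  Position 4: 'h'
  Position 3: 'd'
  Position 2: 'h'
  Position 1: 'l'
  Position 0: 'm'
Reversed: ocmhdhlm

ocmhdhlm


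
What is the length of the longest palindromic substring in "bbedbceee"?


Input: "bbedbceee"
Checking substrings for palindromes:
  [6:9] "eee" (len 3) => palindrome
  [0:2] "bb" (len 2) => palindrome
  [6:8] "ee" (len 2) => palindrome
  [7:9] "ee" (len 2) => palindrome
Longest palindromic substring: "eee" with length 3

3


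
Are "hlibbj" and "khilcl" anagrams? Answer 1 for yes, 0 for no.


Strings: "hlibbj", "khilcl"
Sorted first:  bbhijl
Sorted second: chikll
Differ at position 0: 'b' vs 'c' => not anagrams

0


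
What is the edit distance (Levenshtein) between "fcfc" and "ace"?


Computing edit distance: "fcfc" -> "ace"
DP table:
           a    c    e
      0    1    2    3
  f   1    1    2    3
  c   2    2    1    2
  f   3    3    2    2
  c   4    4    3    3
Edit distance = dp[4][3] = 3

3


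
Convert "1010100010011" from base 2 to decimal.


Input: "1010100010011" in base 2
Positional expansion:
  Digit '1' (value 1) x 2^12 = 4096
  Digit '0' (value 0) x 2^11 = 0
  Digit '1' (value 1) x 2^10 = 1024
  Digit '0' (value 0) x 2^9 = 0
  Digit '1' (value 1) x 2^8 = 256
  Digit '0' (value 0) x 2^7 = 0
  Digit '0' (value 0) x 2^6 = 0
  Digit '0' (value 0) x 2^5 = 0
  Digit '1' (value 1) x 2^4 = 16
  Digit '0' (value 0) x 2^3 = 0
  Digit '0' (value 0) x 2^2 = 0
  Digit '1' (value 1) x 2^1 = 2
  Digit '1' (value 1) x 2^0 = 1
Sum = 5395

5395


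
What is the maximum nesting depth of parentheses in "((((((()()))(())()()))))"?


Input: "((((((()()))(())()()))))"
Tracking depth:
  Position 0 '(': depth becomes 1
  Position 1 '(': depth becomes 2
  Position 2 '(': depth becomes 3
  Position 3 '(': depth becomes 4
  Position 4 '(': depth becomes 5
  Position 5 '(': depth becomes 6
  Position 6 '(': depth becomes 7
  Position 7 ')': depth becomes 6
  Position 8 '(': depth becomes 7
  Position 9 ')': depth becomes 6
  Position 10 ')': depth becomes 5
  Position 11 ')': depth becomes 4
  Position 12 '(': depth becomes 5
  Position 13 '(': depth becomes 6
  Position 14 ')': depth becomes 5
  Position 15 ')': depth becomes 4
  Position 16 '(': depth becomes 5
  Position 17 ')': depth becomes 4
  Position 18 '(': depth becomes 5
  Position 19 ')': depth becomes 4
  Position 20 ')': depth becomes 3
  Position 21 ')': depth becomes 2
  Position 22 ')': depth becomes 1
  Position 23 ')': depth becomes 0
Maximum depth reached: 7

7


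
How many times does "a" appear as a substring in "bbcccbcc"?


Searching for "a" in "bbcccbcc"
Scanning each position:
  Position 0: "b" => no
  Position 1: "b" => no
  Position 2: "c" => no
  Position 3: "c" => no
  Position 4: "c" => no
  Position 5: "b" => no
  Position 6: "c" => no
  Position 7: "c" => no
Total occurrences: 0

0


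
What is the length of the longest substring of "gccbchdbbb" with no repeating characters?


Input: "gccbchdbbb"
Sliding window (track last position of each char):
  Position 0 ('g'): window [0,0] length 1 -- new best
  Position 1 ('c'): window [0,1] length 2 -- new best
  Position 2 ('c'): repeat (last at 1), move window start to 2
  Position 2 ('c'): window [2,2] length 1
  Position 3 ('b'): window [2,3] length 2
  Position 4 ('c'): repeat (last at 2), move window start to 3
  Position 4 ('c'): window [3,4] length 2
  Position 5 ('h'): window [3,5] length 3 -- new best
  Position 6 ('d'): window [3,6] length 4 -- new best
  Position 7 ('b'): repeat (last at 3), move window start to 4
  Position 7 ('b'): window [4,7] length 4
  Position 8 ('b'): repeat (last at 7), move window start to 8
  Position 8 ('b'): window [8,8] length 1
  Position 9 ('b'): repeat (last at 8), move window start to 9
  Position 9 ('b'): window [9,9] length 1
Longest substring with no repeats: "bchd" with length 4

4


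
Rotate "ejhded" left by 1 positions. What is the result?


Input: "ejhded", rotate left by 1
First 1 characters: "e"
Remaining characters: "jhded"
Concatenate remaining + first: "jhded" + "e" = "jhdede"

jhdede


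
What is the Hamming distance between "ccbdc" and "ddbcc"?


Comparing "ccbdc" and "ddbcc" position by position:
  Position 0: 'c' vs 'd' => differ
  Position 1: 'c' vs 'd' => differ
  Position 2: 'b' vs 'b' => same
  Position 3: 'd' vs 'c' => differ
  Position 4: 'c' vs 'c' => same
Total differences (Hamming distance): 3

3


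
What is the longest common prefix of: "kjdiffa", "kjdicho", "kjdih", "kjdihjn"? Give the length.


Words: kjdiffa, kjdicho, kjdih, kjdihjn
  Position 0: all 'k' => match
  Position 1: all 'j' => match
  Position 2: all 'd' => match
  Position 3: all 'i' => match
  Position 4: ('f', 'c', 'h', 'h') => mismatch, stop
LCP = "kjdi" (length 4)

4


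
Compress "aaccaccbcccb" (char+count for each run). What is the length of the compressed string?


Input: aaccaccbcccb
Runs:
  'a' x 2 => "a2"
  'c' x 2 => "c2"
  'a' x 1 => "a1"
  'c' x 2 => "c2"
  'b' x 1 => "b1"
  'c' x 3 => "c3"
  'b' x 1 => "b1"
Compressed: "a2c2a1c2b1c3b1"
Compressed length: 14

14


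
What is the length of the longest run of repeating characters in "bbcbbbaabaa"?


Input: "bbcbbbaabaa"
Scanning for longest run:
  Position 1 ('b'): continues run of 'b', length=2
  Position 2 ('c'): new char, reset run to 1
  Position 3 ('b'): new char, reset run to 1
  Position 4 ('b'): continues run of 'b', length=2
  Position 5 ('b'): continues run of 'b', length=3
  Position 6 ('a'): new char, reset run to 1
  Position 7 ('a'): continues run of 'a', length=2
  Position 8 ('b'): new char, reset run to 1
  Position 9 ('a'): new char, reset run to 1
  Position 10 ('a'): continues run of 'a', length=2
Longest run: 'b' with length 3

3


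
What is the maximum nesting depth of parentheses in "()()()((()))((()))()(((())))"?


Input: "()()()((()))((()))()(((())))"
Tracking depth:
  Position 0 '(': depth becomes 1
  Position 1 ')': depth becomes 0
  Position 2 '(': depth becomes 1
  Position 3 ')': depth becomes 0
  Position 4 '(': depth becomes 1
  Position 5 ')': depth becomes 0
  Position 6 '(': depth becomes 1
  Position 7 '(': depth becomes 2
  Position 8 '(': depth becomes 3
  Position 9 ')': depth becomes 2
  Position 10 ')': depth becomes 1
  Position 11 ')': depth becomes 0
  Position 12 '(': depth becomes 1
  Position 13 '(': depth becomes 2
  Position 14 '(': depth becomes 3
  Position 15 ')': depth becomes 2
  Position 16 ')': depth becomes 1
  Position 17 ')': depth becomes 0
  Position 18 '(': depth becomes 1
  Position 19 ')': depth becomes 0
  Position 20 '(': depth becomes 1
  Position 21 '(': depth becomes 2
  Position 22 '(': depth becomes 3
  Position 23 '(': depth becomes 4
  Position 24 ')': depth becomes 3
  Position 25 ')': depth becomes 2
  Position 26 ')': depth becomes 1
  Position 27 ')': depth becomes 0
Maximum depth reached: 4

4


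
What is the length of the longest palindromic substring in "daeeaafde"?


Input: "daeeaafde"
Checking substrings for palindromes:
  [1:5] "aeea" (len 4) => palindrome
  [2:4] "ee" (len 2) => palindrome
  [4:6] "aa" (len 2) => palindrome
Longest palindromic substring: "aeea" with length 4

4


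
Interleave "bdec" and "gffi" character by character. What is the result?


Interleaving "bdec" and "gffi":
  Position 0: 'b' from first, 'g' from second => "bg"
  Position 1: 'd' from first, 'f' from second => "df"
  Position 2: 'e' from first, 'f' from second => "ef"
  Position 3: 'c' from first, 'i' from second => "ci"
Result: bgdfefci

bgdfefci


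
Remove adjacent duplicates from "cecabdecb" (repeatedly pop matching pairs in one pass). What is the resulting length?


Input: cecabdecb
Stack-based adjacent duplicate removal:
  Read 'c': push. Stack: c
  Read 'e': push. Stack: ce
  Read 'c': push. Stack: cec
  Read 'a': push. Stack: ceca
  Read 'b': push. Stack: cecab
  Read 'd': push. Stack: cecabd
  Read 'e': push. Stack: cecabde
  Read 'c': push. Stack: cecabdec
  Read 'b': push. Stack: cecabdecb
Final stack: "cecabdecb" (length 9)

9


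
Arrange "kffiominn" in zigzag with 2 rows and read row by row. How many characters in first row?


Zigzag "kffiominn" into 2 rows:
Placing characters:
  'k' => row 0
  'f' => row 1
  'f' => row 0
  'i' => row 1
  'o' => row 0
  'm' => row 1
  'i' => row 0
  'n' => row 1
  'n' => row 0
Rows:
  Row 0: "kfoin"
  Row 1: "fimn"
First row length: 5

5


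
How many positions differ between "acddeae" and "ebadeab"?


Comparing "acddeae" and "ebadeab" position by position:
  Position 0: 'a' vs 'e' => DIFFER
  Position 1: 'c' vs 'b' => DIFFER
  Position 2: 'd' vs 'a' => DIFFER
  Position 3: 'd' vs 'd' => same
  Position 4: 'e' vs 'e' => same
  Position 5: 'a' vs 'a' => same
  Position 6: 'e' vs 'b' => DIFFER
Positions that differ: 4

4


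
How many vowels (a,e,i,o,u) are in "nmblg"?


Input: nmblg
Checking each character:
  'n' at position 0: consonant
  'm' at position 1: consonant
  'b' at position 2: consonant
  'l' at position 3: consonant
  'g' at position 4: consonant
Total vowels: 0

0


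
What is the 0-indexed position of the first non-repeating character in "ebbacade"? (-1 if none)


Input: ebbacade
Character frequencies:
  'a': 2
  'b': 2
  'c': 1
  'd': 1
  'e': 2
Scanning left to right for freq == 1:
  Position 0 ('e'): freq=2, skip
  Position 1 ('b'): freq=2, skip
  Position 2 ('b'): freq=2, skip
  Position 3 ('a'): freq=2, skip
  Position 4 ('c'): unique! => answer = 4

4


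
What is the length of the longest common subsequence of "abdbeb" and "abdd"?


LCS of "abdbeb" and "abdd"
DP table:
           a    b    d    d
      0    0    0    0    0
  a   0    1    1    1    1
  b   0    1    2    2    2
  d   0    1    2    3    3
  b   0    1    2    3    3
  e   0    1    2    3    3
  b   0    1    2    3    3
LCS length = dp[6][4] = 3

3


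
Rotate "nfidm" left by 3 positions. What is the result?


Input: "nfidm", rotate left by 3
First 3 characters: "nfi"
Remaining characters: "dm"
Concatenate remaining + first: "dm" + "nfi" = "dmnfi"

dmnfi


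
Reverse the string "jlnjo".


Input: jlnjo
Reading characters right to left:
  Position 4: 'o'
  Position 3: 'j'
  Position 2: 'n'
  Position 1: 'l'
  Position 0: 'j'
Reversed: ojnlj

ojnlj


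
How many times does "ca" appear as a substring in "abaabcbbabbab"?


Searching for "ca" in "abaabcbbabbab"
Scanning each position:
  Position 0: "ab" => no
  Position 1: "ba" => no
  Position 2: "aa" => no
  Position 3: "ab" => no
  Position 4: "bc" => no
  Position 5: "cb" => no
  Position 6: "bb" => no
  Position 7: "ba" => no
  Position 8: "ab" => no
  Position 9: "bb" => no
  Position 10: "ba" => no
  Position 11: "ab" => no
Total occurrences: 0

0


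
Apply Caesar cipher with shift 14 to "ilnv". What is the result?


Caesar cipher: shift "ilnv" by 14
  'i' (pos 8) + 14 = pos 22 = 'w'
  'l' (pos 11) + 14 = pos 25 = 'z'
  'n' (pos 13) + 14 = pos 1 = 'b'
  'v' (pos 21) + 14 = pos 9 = 'j'
Result: wzbj

wzbj


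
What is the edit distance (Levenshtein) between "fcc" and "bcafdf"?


Computing edit distance: "fcc" -> "bcafdf"
DP table:
           b    c    a    f    d    f
      0    1    2    3    4    5    6
  f   1    1    2    3    3    4    5
  c   2    2    1    2    3    4    5
  c   3    3    2    2    3    4    5
Edit distance = dp[3][6] = 5

5


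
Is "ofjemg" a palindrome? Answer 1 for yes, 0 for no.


Input: ofjemg
Reversed: gmejfo
  Compare pos 0 ('o') with pos 5 ('g'): MISMATCH
  Compare pos 1 ('f') with pos 4 ('m'): MISMATCH
  Compare pos 2 ('j') with pos 3 ('e'): MISMATCH
Result: not a palindrome

0


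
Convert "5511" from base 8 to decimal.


Input: "5511" in base 8
Positional expansion:
  Digit '5' (value 5) x 8^3 = 2560
  Digit '5' (value 5) x 8^2 = 320
  Digit '1' (value 1) x 8^1 = 8
  Digit '1' (value 1) x 8^0 = 1
Sum = 2889

2889


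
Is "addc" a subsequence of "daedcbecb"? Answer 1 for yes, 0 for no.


Check if "addc" is a subsequence of "daedcbecb"
Greedy scan:
  Position 0 ('d'): no match needed
  Position 1 ('a'): matches sub[0] = 'a'
  Position 2 ('e'): no match needed
  Position 3 ('d'): matches sub[1] = 'd'
  Position 4 ('c'): no match needed
  Position 5 ('b'): no match needed
  Position 6 ('e'): no match needed
  Position 7 ('c'): no match needed
  Position 8 ('b'): no match needed
Only matched 2/4 characters => not a subsequence

0


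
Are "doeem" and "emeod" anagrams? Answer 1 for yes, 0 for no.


Strings: "doeem", "emeod"
Sorted first:  deemo
Sorted second: deemo
Sorted forms match => anagrams

1


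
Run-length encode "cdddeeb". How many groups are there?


Input: cdddeeb
Scanning for consecutive runs:
  Group 1: 'c' x 1 (positions 0-0)
  Group 2: 'd' x 3 (positions 1-3)
  Group 3: 'e' x 2 (positions 4-5)
  Group 4: 'b' x 1 (positions 6-6)
Total groups: 4

4


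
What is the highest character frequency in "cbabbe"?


Input: cbabbe
Character counts:
  'a': 1
  'b': 3
  'c': 1
  'e': 1
Maximum frequency: 3

3


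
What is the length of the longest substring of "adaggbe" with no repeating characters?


Input: "adaggbe"
Sliding window (track last position of each char):
  Position 0 ('a'): window [0,0] length 1 -- new best
  Position 1 ('d'): window [0,1] length 2 -- new best
  Position 2 ('a'): repeat (last at 0), move window start to 1
  Position 2 ('a'): window [1,2] length 2
  Position 3 ('g'): window [1,3] length 3 -- new best
  Position 4 ('g'): repeat (last at 3), move window start to 4
  Position 4 ('g'): window [4,4] length 1
  Position 5 ('b'): window [4,5] length 2
  Position 6 ('e'): window [4,6] length 3
Longest substring with no repeats: "dag" with length 3

3


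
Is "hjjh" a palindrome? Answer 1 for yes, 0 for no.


Input: hjjh
Reversed: hjjh
  Compare pos 0 ('h') with pos 3 ('h'): match
  Compare pos 1 ('j') with pos 2 ('j'): match
Result: palindrome

1


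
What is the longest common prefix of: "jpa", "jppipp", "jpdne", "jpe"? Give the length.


Words: jpa, jppipp, jpdne, jpe
  Position 0: all 'j' => match
  Position 1: all 'p' => match
  Position 2: ('a', 'p', 'd', 'e') => mismatch, stop
LCP = "jp" (length 2)

2


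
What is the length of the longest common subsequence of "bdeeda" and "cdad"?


LCS of "bdeeda" and "cdad"
DP table:
           c    d    a    d
      0    0    0    0    0
  b   0    0    0    0    0
  d   0    0    1    1    1
  e   0    0    1    1    1
  e   0    0    1    1    1
  d   0    0    1    1    2
  a   0    0    1    2    2
LCS length = dp[6][4] = 2

2


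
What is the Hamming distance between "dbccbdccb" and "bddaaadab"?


Comparing "dbccbdccb" and "bddaaadab" position by position:
  Position 0: 'd' vs 'b' => differ
  Position 1: 'b' vs 'd' => differ
  Position 2: 'c' vs 'd' => differ
  Position 3: 'c' vs 'a' => differ
  Position 4: 'b' vs 'a' => differ
  Position 5: 'd' vs 'a' => differ
  Position 6: 'c' vs 'd' => differ
  Position 7: 'c' vs 'a' => differ
  Position 8: 'b' vs 'b' => same
Total differences (Hamming distance): 8

8


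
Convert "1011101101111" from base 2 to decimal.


Input: "1011101101111" in base 2
Positional expansion:
  Digit '1' (value 1) x 2^12 = 4096
  Digit '0' (value 0) x 2^11 = 0
  Digit '1' (value 1) x 2^10 = 1024
  Digit '1' (value 1) x 2^9 = 512
  Digit '1' (value 1) x 2^8 = 256
  Digit '0' (value 0) x 2^7 = 0
  Digit '1' (value 1) x 2^6 = 64
  Digit '1' (value 1) x 2^5 = 32
  Digit '0' (value 0) x 2^4 = 0
  Digit '1' (value 1) x 2^3 = 8
  Digit '1' (value 1) x 2^2 = 4
  Digit '1' (value 1) x 2^1 = 2
  Digit '1' (value 1) x 2^0 = 1
Sum = 5999

5999


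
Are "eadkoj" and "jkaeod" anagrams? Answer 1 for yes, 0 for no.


Strings: "eadkoj", "jkaeod"
Sorted first:  adejko
Sorted second: adejko
Sorted forms match => anagrams

1


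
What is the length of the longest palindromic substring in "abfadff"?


Input: "abfadff"
Checking substrings for palindromes:
  [5:7] "ff" (len 2) => palindrome
Longest palindromic substring: "ff" with length 2

2


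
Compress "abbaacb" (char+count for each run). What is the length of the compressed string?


Input: abbaacb
Runs:
  'a' x 1 => "a1"
  'b' x 2 => "b2"
  'a' x 2 => "a2"
  'c' x 1 => "c1"
  'b' x 1 => "b1"
Compressed: "a1b2a2c1b1"
Compressed length: 10

10


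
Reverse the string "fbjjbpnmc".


Input: fbjjbpnmc
Reading characters right to left:
  Position 8: 'c'
  Position 7: 'm'
  Position 6: 'n'
  Position 5: 'p'
  Position 4: 'b'
  Position 3: 'j'
  Position 2: 'j'
  Position 1: 'b'
  Position 0: 'f'
Reversed: cmnpbjjbf

cmnpbjjbf


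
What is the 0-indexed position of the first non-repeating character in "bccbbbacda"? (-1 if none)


Input: bccbbbacda
Character frequencies:
  'a': 2
  'b': 4
  'c': 3
  'd': 1
Scanning left to right for freq == 1:
  Position 0 ('b'): freq=4, skip
  Position 1 ('c'): freq=3, skip
  Position 2 ('c'): freq=3, skip
  Position 3 ('b'): freq=4, skip
  Position 4 ('b'): freq=4, skip
  Position 5 ('b'): freq=4, skip
  Position 6 ('a'): freq=2, skip
  Position 7 ('c'): freq=3, skip
  Position 8 ('d'): unique! => answer = 8

8


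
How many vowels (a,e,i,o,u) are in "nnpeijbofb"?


Input: nnpeijbofb
Checking each character:
  'n' at position 0: consonant
  'n' at position 1: consonant
  'p' at position 2: consonant
  'e' at position 3: vowel (running total: 1)
  'i' at position 4: vowel (running total: 2)
  'j' at position 5: consonant
  'b' at position 6: consonant
  'o' at position 7: vowel (running total: 3)
  'f' at position 8: consonant
  'b' at position 9: consonant
Total vowels: 3

3


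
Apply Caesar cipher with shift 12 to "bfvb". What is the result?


Caesar cipher: shift "bfvb" by 12
  'b' (pos 1) + 12 = pos 13 = 'n'
  'f' (pos 5) + 12 = pos 17 = 'r'
  'v' (pos 21) + 12 = pos 7 = 'h'
  'b' (pos 1) + 12 = pos 13 = 'n'
Result: nrhn

nrhn


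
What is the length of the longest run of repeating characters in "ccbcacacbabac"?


Input: "ccbcacacbabac"
Scanning for longest run:
  Position 1 ('c'): continues run of 'c', length=2
  Position 2 ('b'): new char, reset run to 1
  Position 3 ('c'): new char, reset run to 1
  Position 4 ('a'): new char, reset run to 1
  Position 5 ('c'): new char, reset run to 1
  Position 6 ('a'): new char, reset run to 1
  Position 7 ('c'): new char, reset run to 1
  Position 8 ('b'): new char, reset run to 1
  Position 9 ('a'): new char, reset run to 1
  Position 10 ('b'): new char, reset run to 1
  Position 11 ('a'): new char, reset run to 1
  Position 12 ('c'): new char, reset run to 1
Longest run: 'c' with length 2

2


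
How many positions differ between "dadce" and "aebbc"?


Comparing "dadce" and "aebbc" position by position:
  Position 0: 'd' vs 'a' => DIFFER
  Position 1: 'a' vs 'e' => DIFFER
  Position 2: 'd' vs 'b' => DIFFER
  Position 3: 'c' vs 'b' => DIFFER
  Position 4: 'e' vs 'c' => DIFFER
Positions that differ: 5

5


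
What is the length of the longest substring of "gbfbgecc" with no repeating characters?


Input: "gbfbgecc"
Sliding window (track last position of each char):
  Position 0 ('g'): window [0,0] length 1 -- new best
  Position 1 ('b'): window [0,1] length 2 -- new best
  Position 2 ('f'): window [0,2] length 3 -- new best
  Position 3 ('b'): repeat (last at 1), move window start to 2
  Position 3 ('b'): window [2,3] length 2
  Position 4 ('g'): window [2,4] length 3
  Position 5 ('e'): window [2,5] length 4 -- new best
  Position 6 ('c'): window [2,6] length 5 -- new best
  Position 7 ('c'): repeat (last at 6), move window start to 7
  Position 7 ('c'): window [7,7] length 1
Longest substring with no repeats: "fbgec" with length 5

5


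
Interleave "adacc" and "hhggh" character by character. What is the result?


Interleaving "adacc" and "hhggh":
  Position 0: 'a' from first, 'h' from second => "ah"
  Position 1: 'd' from first, 'h' from second => "dh"
  Position 2: 'a' from first, 'g' from second => "ag"
  Position 3: 'c' from first, 'g' from second => "cg"
  Position 4: 'c' from first, 'h' from second => "ch"
Result: ahdhagcgch

ahdhagcgch


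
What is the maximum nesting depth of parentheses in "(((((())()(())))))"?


Input: "(((((())()(())))))"
Tracking depth:
  Position 0 '(': depth becomes 1
  Position 1 '(': depth becomes 2
  Position 2 '(': depth becomes 3
  Position 3 '(': depth becomes 4
  Position 4 '(': depth becomes 5
  Position 5 '(': depth becomes 6
  Position 6 ')': depth becomes 5
  Position 7 ')': depth becomes 4
  Position 8 '(': depth becomes 5
  Position 9 ')': depth becomes 4
  Position 10 '(': depth becomes 5
  Position 11 '(': depth becomes 6
  Position 12 ')': depth becomes 5
  Position 13 ')': depth becomes 4
  Position 14 ')': depth becomes 3
  Position 15 ')': depth becomes 2
  Position 16 ')': depth becomes 1
  Position 17 ')': depth becomes 0
Maximum depth reached: 6

6


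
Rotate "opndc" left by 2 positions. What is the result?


Input: "opndc", rotate left by 2
First 2 characters: "op"
Remaining characters: "ndc"
Concatenate remaining + first: "ndc" + "op" = "ndcop"

ndcop


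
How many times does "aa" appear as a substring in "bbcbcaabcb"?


Searching for "aa" in "bbcbcaabcb"
Scanning each position:
  Position 0: "bb" => no
  Position 1: "bc" => no
  Position 2: "cb" => no
  Position 3: "bc" => no
  Position 4: "ca" => no
  Position 5: "aa" => MATCH
  Position 6: "ab" => no
  Position 7: "bc" => no
  Position 8: "cb" => no
Total occurrences: 1

1


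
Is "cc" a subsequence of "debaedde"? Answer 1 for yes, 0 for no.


Check if "cc" is a subsequence of "debaedde"
Greedy scan:
  Position 0 ('d'): no match needed
  Position 1 ('e'): no match needed
  Position 2 ('b'): no match needed
  Position 3 ('a'): no match needed
  Position 4 ('e'): no match needed
  Position 5 ('d'): no match needed
  Position 6 ('d'): no match needed
  Position 7 ('e'): no match needed
Only matched 0/2 characters => not a subsequence

0


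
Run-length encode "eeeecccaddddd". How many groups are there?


Input: eeeecccaddddd
Scanning for consecutive runs:
  Group 1: 'e' x 4 (positions 0-3)
  Group 2: 'c' x 3 (positions 4-6)
  Group 3: 'a' x 1 (positions 7-7)
  Group 4: 'd' x 5 (positions 8-12)
Total groups: 4

4
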